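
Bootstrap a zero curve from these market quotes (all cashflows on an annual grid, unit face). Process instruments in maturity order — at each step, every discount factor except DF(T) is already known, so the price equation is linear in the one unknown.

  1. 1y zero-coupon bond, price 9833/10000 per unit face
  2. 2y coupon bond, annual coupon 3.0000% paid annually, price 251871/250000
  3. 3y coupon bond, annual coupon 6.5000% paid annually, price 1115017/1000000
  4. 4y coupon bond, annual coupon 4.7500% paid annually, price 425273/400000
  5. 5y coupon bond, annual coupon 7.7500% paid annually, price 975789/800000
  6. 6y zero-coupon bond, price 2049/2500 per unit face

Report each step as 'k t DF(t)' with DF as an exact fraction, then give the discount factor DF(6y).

step 1 [1y] zero: DF = P = 9833/10000 ≈ 0.983300
step 2 [2y] bond c/1=3/100: DF=(251871/250000 − 3/100·(0.983300))/(1+3/100) = 1899/2000 ≈ 0.949500
step 3 [3y] bond c/1=13/200: DF=(1115017/1000000 − 13/200·(0.983300+0.949500))/(1+13/200) = 929/1000 ≈ 0.929000
step 4 [4y] bond c/1=19/400: DF=(425273/400000 − 19/400·(0.983300+0.949500+0.929000))/(1+19/400) = 2213/2500 ≈ 0.885200
step 5 [5y] bond c/1=31/400: DF=(975789/800000 − 31/400·(0.983300+0.949500+0.929000+0.885200))/(1+31/400) = 69/80 ≈ 0.862500
step 6 [6y] zero: DF = P = 2049/2500 ≈ 0.819600

1 1 9833/10000
2 2 1899/2000
3 3 929/1000
4 4 2213/2500
5 5 69/80
6 6 2049/2500
DF(6y) = 2049/2500 ≈ 0.819600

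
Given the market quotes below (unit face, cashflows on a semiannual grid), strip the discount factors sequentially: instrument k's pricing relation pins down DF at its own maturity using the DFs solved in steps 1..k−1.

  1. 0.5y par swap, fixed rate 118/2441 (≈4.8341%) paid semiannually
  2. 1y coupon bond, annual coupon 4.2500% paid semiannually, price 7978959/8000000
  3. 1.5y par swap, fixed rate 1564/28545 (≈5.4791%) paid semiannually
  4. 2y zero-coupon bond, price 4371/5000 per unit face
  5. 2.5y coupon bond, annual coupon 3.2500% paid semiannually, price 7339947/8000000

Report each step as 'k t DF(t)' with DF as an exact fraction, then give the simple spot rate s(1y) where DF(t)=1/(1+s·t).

step 1 [0.5y] swap r/2=59/2441: DF=(1 − 59/2441·(0))/(1+59/2441) = 2441/2500 ≈ 0.976400
step 2 [1y] bond c/2=17/800: DF=(7978959/8000000 − 17/800·(0.976400))/(1+17/800) = 9563/10000 ≈ 0.956300
step 3 [1.5y] swap r/2=782/28545: DF=(1 − 782/28545·(0.976400+0.956300))/(1+782/28545) = 4609/5000 ≈ 0.921800
step 4 [2y] zero: DF = P = 4371/5000 ≈ 0.874200
step 5 [2.5y] bond c/2=13/800: DF=(7339947/8000000 − 13/800·(0.976400+0.956300+0.921800+0.874200))/(1+13/800) = 527/625 ≈ 0.843200

1 1/2 2441/2500
2 1 9563/10000
3 3/2 4609/5000
4 2 4371/5000
5 5/2 527/625
s(1y) = (1/(9563/10000) − 1)/(1) = 437/9563 ≈ 4.5697%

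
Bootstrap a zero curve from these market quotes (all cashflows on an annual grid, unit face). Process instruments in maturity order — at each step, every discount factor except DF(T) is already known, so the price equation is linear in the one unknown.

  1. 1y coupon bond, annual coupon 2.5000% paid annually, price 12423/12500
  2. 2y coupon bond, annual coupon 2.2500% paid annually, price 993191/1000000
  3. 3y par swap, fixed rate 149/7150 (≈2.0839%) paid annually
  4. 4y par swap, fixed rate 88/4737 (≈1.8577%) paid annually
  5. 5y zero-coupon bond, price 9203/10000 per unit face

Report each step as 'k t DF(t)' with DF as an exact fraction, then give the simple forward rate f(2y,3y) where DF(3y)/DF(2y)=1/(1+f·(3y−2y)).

1 1 606/625
2 2 19/20
3 3 2351/2500
4 4 581/625
5 5 9203/10000
f(2y,3y) = ((19/20)/(2351/2500) − 1)/(1) = 24/2351 ≈ 1.0208%

step 1 [1y] bond c/1=1/40: DF=(12423/12500 − 1/40·(0))/(1+1/40) = 606/625 ≈ 0.969600
step 2 [2y] bond c/1=9/400: DF=(993191/1000000 − 9/400·(0.969600))/(1+9/400) = 19/20 ≈ 0.950000
step 3 [3y] swap r/1=149/7150: DF=(1 − 149/7150·(0.969600+0.950000))/(1+149/7150) = 2351/2500 ≈ 0.940400
step 4 [4y] swap r/1=88/4737: DF=(1 − 88/4737·(0.969600+0.950000+0.940400))/(1+88/4737) = 581/625 ≈ 0.929600
step 5 [5y] zero: DF = P = 9203/10000 ≈ 0.920300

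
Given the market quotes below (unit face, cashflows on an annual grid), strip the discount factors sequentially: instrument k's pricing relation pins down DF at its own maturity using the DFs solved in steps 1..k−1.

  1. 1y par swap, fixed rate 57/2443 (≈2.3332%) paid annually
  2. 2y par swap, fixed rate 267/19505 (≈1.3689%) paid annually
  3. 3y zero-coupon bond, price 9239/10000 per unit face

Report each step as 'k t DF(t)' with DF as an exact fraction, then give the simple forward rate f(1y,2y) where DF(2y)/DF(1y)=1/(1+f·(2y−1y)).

1 1 2443/2500
2 2 9733/10000
3 3 9239/10000
f(1y,2y) = ((2443/2500)/(9733/10000) − 1)/(1) = 39/9733 ≈ 0.4007%

step 1 [1y] swap r/1=57/2443: DF=(1 − 57/2443·(0))/(1+57/2443) = 2443/2500 ≈ 0.977200
step 2 [2y] swap r/1=267/19505: DF=(1 − 267/19505·(0.977200))/(1+267/19505) = 9733/10000 ≈ 0.973300
step 3 [3y] zero: DF = P = 9239/10000 ≈ 0.923900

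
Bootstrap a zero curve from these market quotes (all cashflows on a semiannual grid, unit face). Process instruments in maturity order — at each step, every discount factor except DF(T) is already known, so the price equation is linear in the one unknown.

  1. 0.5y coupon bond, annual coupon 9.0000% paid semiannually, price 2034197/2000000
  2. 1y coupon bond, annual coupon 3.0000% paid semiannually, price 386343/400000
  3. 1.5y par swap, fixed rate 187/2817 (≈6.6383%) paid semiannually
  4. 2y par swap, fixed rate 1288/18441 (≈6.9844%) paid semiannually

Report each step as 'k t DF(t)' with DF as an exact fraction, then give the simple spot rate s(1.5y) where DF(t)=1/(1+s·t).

step 1 [0.5y] bond c/2=9/200: DF=(2034197/2000000 − 9/200·(0))/(1+9/200) = 9733/10000 ≈ 0.973300
step 2 [1y] bond c/2=3/200: DF=(386343/400000 − 3/200·(0.973300))/(1+3/200) = 2343/2500 ≈ 0.937200
step 3 [1.5y] swap r/2=187/5634: DF=(1 − 187/5634·(0.973300+0.937200))/(1+187/5634) = 1813/2000 ≈ 0.906500
step 4 [2y] swap r/2=644/18441: DF=(1 − 644/18441·(0.973300+0.937200+0.906500))/(1+644/18441) = 1089/1250 ≈ 0.871200

1 1/2 9733/10000
2 1 2343/2500
3 3/2 1813/2000
4 2 1089/1250
s(1.5y) = (1/(1813/2000) − 1)/(3/2) = 374/5439 ≈ 6.8763%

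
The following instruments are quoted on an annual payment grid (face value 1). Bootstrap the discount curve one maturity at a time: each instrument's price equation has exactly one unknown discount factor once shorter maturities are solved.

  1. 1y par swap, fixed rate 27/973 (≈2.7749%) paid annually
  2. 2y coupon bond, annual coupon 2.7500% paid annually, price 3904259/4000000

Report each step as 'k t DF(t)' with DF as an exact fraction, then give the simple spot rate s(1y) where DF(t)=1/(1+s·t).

1 1 973/1000
2 2 9239/10000
s(1y) = (1/(973/1000) − 1)/(1) = 27/973 ≈ 2.7749%

step 1 [1y] swap r/1=27/973: DF=(1 − 27/973·(0))/(1+27/973) = 973/1000 ≈ 0.973000
step 2 [2y] bond c/1=11/400: DF=(3904259/4000000 − 11/400·(0.973000))/(1+11/400) = 9239/10000 ≈ 0.923900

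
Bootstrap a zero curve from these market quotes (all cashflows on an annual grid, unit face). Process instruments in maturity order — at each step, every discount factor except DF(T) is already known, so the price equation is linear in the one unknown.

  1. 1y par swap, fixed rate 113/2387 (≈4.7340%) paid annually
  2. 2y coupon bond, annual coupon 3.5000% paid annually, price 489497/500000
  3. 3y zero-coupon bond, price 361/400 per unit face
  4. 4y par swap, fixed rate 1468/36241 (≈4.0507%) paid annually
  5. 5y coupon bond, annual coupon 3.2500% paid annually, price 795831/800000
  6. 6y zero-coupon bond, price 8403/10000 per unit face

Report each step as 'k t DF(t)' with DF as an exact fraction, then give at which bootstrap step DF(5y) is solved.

1 1 2387/2500
2 2 571/625
3 3 361/400
4 4 2133/2500
5 5 4247/5000
6 6 8403/10000
DF(5y) is solved at step 5

step 1 [1y] swap r/1=113/2387: DF=(1 − 113/2387·(0))/(1+113/2387) = 2387/2500 ≈ 0.954800
step 2 [2y] bond c/1=7/200: DF=(489497/500000 − 7/200·(0.954800))/(1+7/200) = 571/625 ≈ 0.913600
step 3 [3y] zero: DF = P = 361/400 ≈ 0.902500
step 4 [4y] swap r/1=1468/36241: DF=(1 − 1468/36241·(0.954800+0.913600+0.902500))/(1+1468/36241) = 2133/2500 ≈ 0.853200
step 5 [5y] bond c/1=13/400: DF=(795831/800000 − 13/400·(0.954800+0.913600+0.902500+0.853200))/(1+13/400) = 4247/5000 ≈ 0.849400
step 6 [6y] zero: DF = P = 8403/10000 ≈ 0.840300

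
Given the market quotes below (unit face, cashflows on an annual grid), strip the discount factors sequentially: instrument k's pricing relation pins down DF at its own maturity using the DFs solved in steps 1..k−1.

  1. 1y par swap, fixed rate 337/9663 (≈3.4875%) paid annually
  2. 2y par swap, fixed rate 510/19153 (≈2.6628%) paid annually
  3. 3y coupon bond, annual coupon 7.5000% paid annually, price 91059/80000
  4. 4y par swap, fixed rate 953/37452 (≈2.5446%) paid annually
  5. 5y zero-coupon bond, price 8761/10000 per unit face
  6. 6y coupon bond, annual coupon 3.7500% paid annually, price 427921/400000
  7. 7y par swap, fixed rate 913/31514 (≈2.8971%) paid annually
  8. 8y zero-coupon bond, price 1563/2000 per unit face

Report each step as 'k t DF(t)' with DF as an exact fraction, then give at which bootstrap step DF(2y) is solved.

step 1 [1y] swap r/1=337/9663: DF=(1 − 337/9663·(0))/(1+337/9663) = 9663/10000 ≈ 0.966300
step 2 [2y] swap r/1=510/19153: DF=(1 − 510/19153·(0.966300))/(1+510/19153) = 949/1000 ≈ 0.949000
step 3 [3y] bond c/1=3/40: DF=(91059/80000 − 3/40·(0.966300+0.949000))/(1+3/40) = 2313/2500 ≈ 0.925200
step 4 [4y] swap r/1=953/37452: DF=(1 − 953/37452·(0.966300+0.949000+0.925200))/(1+953/37452) = 9047/10000 ≈ 0.904700
step 5 [5y] zero: DF = P = 8761/10000 ≈ 0.876100
step 6 [6y] bond c/1=3/80: DF=(427921/400000 − 3/80·(0.966300+0.949000+0.925200+0.904700+0.876100))/(1+3/80) = 8641/10000 ≈ 0.864100
step 7 [7y] swap r/1=913/31514: DF=(1 − 913/31514·(0.966300+0.949000+0.925200+0.904700+0.876100+0.864100))/(1+913/31514) = 4087/5000 ≈ 0.817400
step 8 [8y] zero: DF = P = 1563/2000 ≈ 0.781500

1 1 9663/10000
2 2 949/1000
3 3 2313/2500
4 4 9047/10000
5 5 8761/10000
6 6 8641/10000
7 7 4087/5000
8 8 1563/2000
DF(2y) is solved at step 2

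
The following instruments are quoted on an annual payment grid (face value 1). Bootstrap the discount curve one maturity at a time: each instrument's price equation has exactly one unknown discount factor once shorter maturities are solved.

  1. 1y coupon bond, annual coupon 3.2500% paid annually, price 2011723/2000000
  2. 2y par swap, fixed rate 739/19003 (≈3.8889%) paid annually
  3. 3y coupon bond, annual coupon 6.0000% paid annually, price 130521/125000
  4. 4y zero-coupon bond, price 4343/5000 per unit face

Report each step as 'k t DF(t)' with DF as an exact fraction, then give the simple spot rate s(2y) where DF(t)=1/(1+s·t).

step 1 [1y] bond c/1=13/400: DF=(2011723/2000000 − 13/400·(0))/(1+13/400) = 4871/5000 ≈ 0.974200
step 2 [2y] swap r/1=739/19003: DF=(1 − 739/19003·(0.974200))/(1+739/19003) = 9261/10000 ≈ 0.926100
step 3 [3y] bond c/1=3/50: DF=(130521/125000 − 3/50·(0.974200+0.926100))/(1+3/50) = 351/400 ≈ 0.877500
step 4 [4y] zero: DF = P = 4343/5000 ≈ 0.868600

1 1 4871/5000
2 2 9261/10000
3 3 351/400
4 4 4343/5000
s(2y) = (1/(9261/10000) − 1)/(2) = 739/18522 ≈ 3.9898%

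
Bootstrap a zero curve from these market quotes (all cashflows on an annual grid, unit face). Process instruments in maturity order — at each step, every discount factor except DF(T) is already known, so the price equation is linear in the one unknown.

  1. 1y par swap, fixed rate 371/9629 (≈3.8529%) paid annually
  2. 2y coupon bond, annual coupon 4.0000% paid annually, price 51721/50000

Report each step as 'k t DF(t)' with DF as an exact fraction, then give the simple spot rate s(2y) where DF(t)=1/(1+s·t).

step 1 [1y] swap r/1=371/9629: DF=(1 − 371/9629·(0))/(1+371/9629) = 9629/10000 ≈ 0.962900
step 2 [2y] bond c/1=1/25: DF=(51721/50000 − 1/25·(0.962900))/(1+1/25) = 1197/1250 ≈ 0.957600

1 1 9629/10000
2 2 1197/1250
s(2y) = (1/(1197/1250) − 1)/(2) = 53/2394 ≈ 2.2139%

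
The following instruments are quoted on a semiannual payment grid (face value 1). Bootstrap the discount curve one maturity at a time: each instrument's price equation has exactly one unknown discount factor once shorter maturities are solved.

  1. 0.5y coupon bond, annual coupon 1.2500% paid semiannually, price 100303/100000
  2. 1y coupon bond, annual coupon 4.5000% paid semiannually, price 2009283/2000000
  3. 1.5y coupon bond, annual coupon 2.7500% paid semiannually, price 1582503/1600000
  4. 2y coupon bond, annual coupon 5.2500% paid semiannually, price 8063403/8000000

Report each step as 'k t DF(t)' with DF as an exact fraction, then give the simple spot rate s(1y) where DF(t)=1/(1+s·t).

1 1/2 623/625
2 1 4803/5000
3 3/2 9491/10000
4 2 4539/5000
s(1y) = (1/(4803/5000) − 1)/(1) = 197/4803 ≈ 4.1016%

step 1 [0.5y] bond c/2=1/160: DF=(100303/100000 − 1/160·(0))/(1+1/160) = 623/625 ≈ 0.996800
step 2 [1y] bond c/2=9/400: DF=(2009283/2000000 − 9/400·(0.996800))/(1+9/400) = 4803/5000 ≈ 0.960600
step 3 [1.5y] bond c/2=11/800: DF=(1582503/1600000 − 11/800·(0.996800+0.960600))/(1+11/800) = 9491/10000 ≈ 0.949100
step 4 [2y] bond c/2=21/800: DF=(8063403/8000000 − 21/800·(0.996800+0.960600+0.949100))/(1+21/800) = 4539/5000 ≈ 0.907800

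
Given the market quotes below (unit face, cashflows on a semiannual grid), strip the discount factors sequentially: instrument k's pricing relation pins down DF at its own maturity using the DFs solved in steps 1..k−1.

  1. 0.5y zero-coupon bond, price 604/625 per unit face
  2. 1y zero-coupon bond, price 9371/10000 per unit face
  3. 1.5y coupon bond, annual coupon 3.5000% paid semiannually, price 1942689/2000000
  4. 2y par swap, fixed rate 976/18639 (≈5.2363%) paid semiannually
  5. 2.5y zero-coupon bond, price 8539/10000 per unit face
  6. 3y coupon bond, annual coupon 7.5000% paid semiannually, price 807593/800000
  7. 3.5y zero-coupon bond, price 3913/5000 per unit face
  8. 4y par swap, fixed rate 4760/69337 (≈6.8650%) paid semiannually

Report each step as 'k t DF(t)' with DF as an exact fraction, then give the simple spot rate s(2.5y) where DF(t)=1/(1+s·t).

1 1/2 604/625
2 1 9371/10000
3 3/2 9219/10000
4 2 564/625
5 5/2 8539/10000
6 3 4037/5000
7 7/2 3913/5000
8 4 381/500
s(2.5y) = (1/(8539/10000) − 1)/(5/2) = 2922/42695 ≈ 6.8439%

step 1 [0.5y] zero: DF = P = 604/625 ≈ 0.966400
step 2 [1y] zero: DF = P = 9371/10000 ≈ 0.937100
step 3 [1.5y] bond c/2=7/400: DF=(1942689/2000000 − 7/400·(0.966400+0.937100))/(1+7/400) = 9219/10000 ≈ 0.921900
step 4 [2y] swap r/2=488/18639: DF=(1 − 488/18639·(0.966400+0.937100+0.921900))/(1+488/18639) = 564/625 ≈ 0.902400
step 5 [2.5y] zero: DF = P = 8539/10000 ≈ 0.853900
step 6 [3y] bond c/2=3/80: DF=(807593/800000 − 3/80·(0.966400+0.937100+0.921900+0.902400+0.853900))/(1+3/80) = 4037/5000 ≈ 0.807400
step 7 [3.5y] zero: DF = P = 3913/5000 ≈ 0.782600
step 8 [4y] swap r/2=2380/69337: DF=(1 − 2380/69337·(0.966400+0.937100+0.921900+0.902400+0.853900+0.807400+0.782600))/(1+2380/69337) = 381/500 ≈ 0.762000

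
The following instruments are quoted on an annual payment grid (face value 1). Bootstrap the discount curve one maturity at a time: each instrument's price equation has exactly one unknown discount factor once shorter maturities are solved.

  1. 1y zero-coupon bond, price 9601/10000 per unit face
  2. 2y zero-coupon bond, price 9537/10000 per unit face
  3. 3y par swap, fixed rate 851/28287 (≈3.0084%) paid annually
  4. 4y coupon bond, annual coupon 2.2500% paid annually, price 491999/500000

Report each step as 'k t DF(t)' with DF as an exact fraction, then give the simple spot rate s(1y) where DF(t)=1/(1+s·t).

1 1 9601/10000
2 2 9537/10000
3 3 9149/10000
4 4 9001/10000
s(1y) = (1/(9601/10000) − 1)/(1) = 399/9601 ≈ 4.1558%

step 1 [1y] zero: DF = P = 9601/10000 ≈ 0.960100
step 2 [2y] zero: DF = P = 9537/10000 ≈ 0.953700
step 3 [3y] swap r/1=851/28287: DF=(1 − 851/28287·(0.960100+0.953700))/(1+851/28287) = 9149/10000 ≈ 0.914900
step 4 [4y] bond c/1=9/400: DF=(491999/500000 − 9/400·(0.960100+0.953700+0.914900))/(1+9/400) = 9001/10000 ≈ 0.900100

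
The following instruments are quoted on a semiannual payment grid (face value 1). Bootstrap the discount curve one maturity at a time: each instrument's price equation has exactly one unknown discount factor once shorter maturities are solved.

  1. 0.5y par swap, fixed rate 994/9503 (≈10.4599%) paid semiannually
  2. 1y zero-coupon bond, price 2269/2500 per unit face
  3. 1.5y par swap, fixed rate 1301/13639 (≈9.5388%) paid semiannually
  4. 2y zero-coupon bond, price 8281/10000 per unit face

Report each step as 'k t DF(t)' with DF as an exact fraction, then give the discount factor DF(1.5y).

1 1/2 9503/10000
2 1 2269/2500
3 3/2 8699/10000
4 2 8281/10000
DF(1.5y) = 8699/10000 ≈ 0.869900

step 1 [0.5y] swap r/2=497/9503: DF=(1 − 497/9503·(0))/(1+497/9503) = 9503/10000 ≈ 0.950300
step 2 [1y] zero: DF = P = 2269/2500 ≈ 0.907600
step 3 [1.5y] swap r/2=1301/27278: DF=(1 − 1301/27278·(0.950300+0.907600))/(1+1301/27278) = 8699/10000 ≈ 0.869900
step 4 [2y] zero: DF = P = 8281/10000 ≈ 0.828100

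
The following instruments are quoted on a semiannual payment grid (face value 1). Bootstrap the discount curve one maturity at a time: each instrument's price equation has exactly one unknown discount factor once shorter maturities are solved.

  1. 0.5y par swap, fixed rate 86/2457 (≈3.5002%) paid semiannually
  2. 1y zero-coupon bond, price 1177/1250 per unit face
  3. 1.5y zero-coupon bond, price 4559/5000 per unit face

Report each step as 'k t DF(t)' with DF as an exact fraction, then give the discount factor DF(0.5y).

step 1 [0.5y] swap r/2=43/2457: DF=(1 − 43/2457·(0))/(1+43/2457) = 2457/2500 ≈ 0.982800
step 2 [1y] zero: DF = P = 1177/1250 ≈ 0.941600
step 3 [1.5y] zero: DF = P = 4559/5000 ≈ 0.911800

1 1/2 2457/2500
2 1 1177/1250
3 3/2 4559/5000
DF(0.5y) = 2457/2500 ≈ 0.982800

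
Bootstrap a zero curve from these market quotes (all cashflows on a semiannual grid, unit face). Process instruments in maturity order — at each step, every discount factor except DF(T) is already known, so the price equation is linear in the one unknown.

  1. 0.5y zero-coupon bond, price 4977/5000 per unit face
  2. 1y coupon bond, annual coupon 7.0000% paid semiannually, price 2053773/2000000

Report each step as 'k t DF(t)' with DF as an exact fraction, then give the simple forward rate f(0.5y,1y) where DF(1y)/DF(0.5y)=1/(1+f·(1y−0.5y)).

1 1/2 4977/5000
2 1 1917/2000
f(0.5y,1y) = ((4977/5000)/(1917/2000) − 1)/(1/2) = 82/1065 ≈ 7.6995%

step 1 [0.5y] zero: DF = P = 4977/5000 ≈ 0.995400
step 2 [1y] bond c/2=7/200: DF=(2053773/2000000 − 7/200·(0.995400))/(1+7/200) = 1917/2000 ≈ 0.958500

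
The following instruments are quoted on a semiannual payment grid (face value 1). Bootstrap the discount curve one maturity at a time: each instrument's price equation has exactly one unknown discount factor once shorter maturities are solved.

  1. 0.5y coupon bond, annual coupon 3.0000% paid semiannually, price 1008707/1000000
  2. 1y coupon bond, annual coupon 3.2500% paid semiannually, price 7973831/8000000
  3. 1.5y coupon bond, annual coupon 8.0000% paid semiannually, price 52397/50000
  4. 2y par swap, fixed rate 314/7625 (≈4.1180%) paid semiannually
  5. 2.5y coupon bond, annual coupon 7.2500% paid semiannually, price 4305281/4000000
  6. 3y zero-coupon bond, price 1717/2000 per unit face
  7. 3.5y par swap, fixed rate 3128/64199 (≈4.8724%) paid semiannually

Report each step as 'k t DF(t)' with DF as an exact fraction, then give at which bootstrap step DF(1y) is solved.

1 1/2 4969/5000
2 1 9649/10000
3 3/2 9323/10000
4 2 1843/2000
5 5/2 9053/10000
6 3 1717/2000
7 7/2 2109/2500
DF(1y) is solved at step 2

step 1 [0.5y] bond c/2=3/200: DF=(1008707/1000000 − 3/200·(0))/(1+3/200) = 4969/5000 ≈ 0.993800
step 2 [1y] bond c/2=13/800: DF=(7973831/8000000 − 13/800·(0.993800))/(1+13/800) = 9649/10000 ≈ 0.964900
step 3 [1.5y] bond c/2=1/25: DF=(52397/50000 − 1/25·(0.993800+0.964900))/(1+1/25) = 9323/10000 ≈ 0.932300
step 4 [2y] swap r/2=157/7625: DF=(1 − 157/7625·(0.993800+0.964900+0.932300))/(1+157/7625) = 1843/2000 ≈ 0.921500
step 5 [2.5y] bond c/2=29/800: DF=(4305281/4000000 − 29/800·(0.993800+0.964900+0.932300+0.921500))/(1+29/800) = 9053/10000 ≈ 0.905300
step 6 [3y] zero: DF = P = 1717/2000 ≈ 0.858500
step 7 [3.5y] swap r/2=1564/64199: DF=(1 − 1564/64199·(0.993800+0.964900+0.932300+0.921500+0.905300+0.858500))/(1+1564/64199) = 2109/2500 ≈ 0.843600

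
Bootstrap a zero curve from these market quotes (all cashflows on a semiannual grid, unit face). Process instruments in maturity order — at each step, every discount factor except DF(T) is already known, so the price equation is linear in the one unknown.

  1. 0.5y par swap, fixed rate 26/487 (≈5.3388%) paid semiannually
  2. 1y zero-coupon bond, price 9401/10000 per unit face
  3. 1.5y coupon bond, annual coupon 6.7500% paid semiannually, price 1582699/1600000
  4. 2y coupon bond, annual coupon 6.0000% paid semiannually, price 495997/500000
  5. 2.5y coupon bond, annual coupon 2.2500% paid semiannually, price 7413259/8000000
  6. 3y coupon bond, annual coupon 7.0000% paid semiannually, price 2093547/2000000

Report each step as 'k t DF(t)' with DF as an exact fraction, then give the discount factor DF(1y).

step 1 [0.5y] swap r/2=13/487: DF=(1 − 13/487·(0))/(1+13/487) = 487/500 ≈ 0.974000
step 2 [1y] zero: DF = P = 9401/10000 ≈ 0.940100
step 3 [1.5y] bond c/2=27/800: DF=(1582699/1600000 − 27/800·(0.974000+0.940100))/(1+27/800) = 559/625 ≈ 0.894400
step 4 [2y] bond c/2=3/100: DF=(495997/500000 − 3/100·(0.974000+0.940100+0.894400))/(1+3/100) = 8813/10000 ≈ 0.881300
step 5 [2.5y] bond c/2=9/800: DF=(7413259/8000000 − 9/800·(0.974000+0.940100+0.894400+0.881300))/(1+9/800) = 8753/10000 ≈ 0.875300
step 6 [3y] bond c/2=7/200: DF=(2093547/2000000 − 7/200·(0.974000+0.940100+0.894400+0.881300+0.875300))/(1+7/200) = 857/1000 ≈ 0.857000

1 1/2 487/500
2 1 9401/10000
3 3/2 559/625
4 2 8813/10000
5 5/2 8753/10000
6 3 857/1000
DF(1y) = 9401/10000 ≈ 0.940100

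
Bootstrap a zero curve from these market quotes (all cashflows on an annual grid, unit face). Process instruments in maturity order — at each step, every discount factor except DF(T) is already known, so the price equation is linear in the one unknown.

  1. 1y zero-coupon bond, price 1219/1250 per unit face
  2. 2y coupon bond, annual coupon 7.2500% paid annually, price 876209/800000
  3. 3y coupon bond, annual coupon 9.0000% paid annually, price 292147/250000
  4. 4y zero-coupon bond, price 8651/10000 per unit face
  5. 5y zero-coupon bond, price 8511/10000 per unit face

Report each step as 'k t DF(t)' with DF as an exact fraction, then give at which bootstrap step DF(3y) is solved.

step 1 [1y] zero: DF = P = 1219/1250 ≈ 0.975200
step 2 [2y] bond c/1=29/400: DF=(876209/800000 − 29/400·(0.975200))/(1+29/400) = 9553/10000 ≈ 0.955300
step 3 [3y] bond c/1=9/100: DF=(292147/250000 − 9/100·(0.975200+0.955300))/(1+9/100) = 9127/10000 ≈ 0.912700
step 4 [4y] zero: DF = P = 8651/10000 ≈ 0.865100
step 5 [5y] zero: DF = P = 8511/10000 ≈ 0.851100

1 1 1219/1250
2 2 9553/10000
3 3 9127/10000
4 4 8651/10000
5 5 8511/10000
DF(3y) is solved at step 3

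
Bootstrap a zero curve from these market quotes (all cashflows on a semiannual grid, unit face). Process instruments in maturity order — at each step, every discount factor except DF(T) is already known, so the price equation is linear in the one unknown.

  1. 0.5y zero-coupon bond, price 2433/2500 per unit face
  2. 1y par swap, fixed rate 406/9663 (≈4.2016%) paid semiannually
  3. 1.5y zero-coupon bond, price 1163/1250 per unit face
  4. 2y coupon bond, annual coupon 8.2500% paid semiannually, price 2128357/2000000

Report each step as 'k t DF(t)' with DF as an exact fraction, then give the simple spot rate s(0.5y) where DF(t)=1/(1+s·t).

step 1 [0.5y] zero: DF = P = 2433/2500 ≈ 0.973200
step 2 [1y] swap r/2=203/9663: DF=(1 − 203/9663·(0.973200))/(1+203/9663) = 4797/5000 ≈ 0.959400
step 3 [1.5y] zero: DF = P = 1163/1250 ≈ 0.930400
step 4 [2y] bond c/2=33/800: DF=(2128357/2000000 − 33/800·(0.973200+0.959400+0.930400))/(1+33/800) = 4543/5000 ≈ 0.908600

1 1/2 2433/2500
2 1 4797/5000
3 3/2 1163/1250
4 2 4543/5000
s(0.5y) = (1/(2433/2500) − 1)/(1/2) = 134/2433 ≈ 5.5076%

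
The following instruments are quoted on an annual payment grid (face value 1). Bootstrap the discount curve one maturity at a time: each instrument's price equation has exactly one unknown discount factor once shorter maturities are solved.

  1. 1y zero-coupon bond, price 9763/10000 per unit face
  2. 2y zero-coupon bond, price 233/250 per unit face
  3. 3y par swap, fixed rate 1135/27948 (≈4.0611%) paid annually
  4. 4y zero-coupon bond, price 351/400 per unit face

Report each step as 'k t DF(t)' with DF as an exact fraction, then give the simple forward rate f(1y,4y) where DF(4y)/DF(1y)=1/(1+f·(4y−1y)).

1 1 9763/10000
2 2 233/250
3 3 1773/2000
4 4 351/400
f(1y,4y) = ((9763/10000)/(351/400) − 1)/(3) = 76/2025 ≈ 3.7531%

step 1 [1y] zero: DF = P = 9763/10000 ≈ 0.976300
step 2 [2y] zero: DF = P = 233/250 ≈ 0.932000
step 3 [3y] swap r/1=1135/27948: DF=(1 − 1135/27948·(0.976300+0.932000))/(1+1135/27948) = 1773/2000 ≈ 0.886500
step 4 [4y] zero: DF = P = 351/400 ≈ 0.877500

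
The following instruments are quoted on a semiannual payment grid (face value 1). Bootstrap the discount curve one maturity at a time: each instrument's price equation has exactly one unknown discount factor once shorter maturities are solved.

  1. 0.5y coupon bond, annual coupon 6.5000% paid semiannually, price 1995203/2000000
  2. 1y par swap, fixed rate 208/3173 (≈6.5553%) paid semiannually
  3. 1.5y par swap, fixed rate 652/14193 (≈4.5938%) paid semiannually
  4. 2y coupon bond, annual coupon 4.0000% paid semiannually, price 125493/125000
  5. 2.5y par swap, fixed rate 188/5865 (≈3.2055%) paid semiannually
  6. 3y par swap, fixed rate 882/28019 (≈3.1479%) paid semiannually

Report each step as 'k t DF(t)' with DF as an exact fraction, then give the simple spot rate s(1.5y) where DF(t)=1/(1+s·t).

step 1 [0.5y] bond c/2=13/400: DF=(1995203/2000000 − 13/400·(0))/(1+13/400) = 4831/5000 ≈ 0.966200
step 2 [1y] swap r/2=104/3173: DF=(1 − 104/3173·(0.966200))/(1+104/3173) = 586/625 ≈ 0.937600
step 3 [1.5y] swap r/2=326/14193: DF=(1 − 326/14193·(0.966200+0.937600))/(1+326/14193) = 2337/2500 ≈ 0.934800
step 4 [2y] bond c/2=1/50: DF=(125493/125000 − 1/50·(0.966200+0.937600+0.934800))/(1+1/50) = 4643/5000 ≈ 0.928600
step 5 [2.5y] swap r/2=94/5865: DF=(1 − 94/5865·(0.966200+0.937600+0.934800+0.928600))/(1+94/5865) = 578/625 ≈ 0.924800
step 6 [3y] swap r/2=441/28019: DF=(1 − 441/28019·(0.966200+0.937600+0.934800+0.928600+0.924800))/(1+441/28019) = 4559/5000 ≈ 0.911800

1 1/2 4831/5000
2 1 586/625
3 3/2 2337/2500
4 2 4643/5000
5 5/2 578/625
6 3 4559/5000
s(1.5y) = (1/(2337/2500) − 1)/(3/2) = 326/7011 ≈ 4.6498%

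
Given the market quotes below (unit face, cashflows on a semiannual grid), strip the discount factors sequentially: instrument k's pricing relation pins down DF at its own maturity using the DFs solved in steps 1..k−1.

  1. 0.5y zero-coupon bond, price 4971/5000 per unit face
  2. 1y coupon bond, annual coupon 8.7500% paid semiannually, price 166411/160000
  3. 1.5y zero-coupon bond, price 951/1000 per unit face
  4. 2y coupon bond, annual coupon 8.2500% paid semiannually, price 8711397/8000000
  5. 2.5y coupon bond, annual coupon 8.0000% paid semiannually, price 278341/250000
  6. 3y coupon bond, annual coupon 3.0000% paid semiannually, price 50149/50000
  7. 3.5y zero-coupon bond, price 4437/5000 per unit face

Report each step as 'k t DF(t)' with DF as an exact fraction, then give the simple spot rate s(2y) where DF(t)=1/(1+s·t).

step 1 [0.5y] zero: DF = P = 4971/5000 ≈ 0.994200
step 2 [1y] bond c/2=7/160: DF=(166411/160000 − 7/160·(0.994200))/(1+7/160) = 2387/2500 ≈ 0.954800
step 3 [1.5y] zero: DF = P = 951/1000 ≈ 0.951000
step 4 [2y] bond c/2=33/800: DF=(8711397/8000000 − 33/800·(0.994200+0.954800+0.951000))/(1+33/800) = 9309/10000 ≈ 0.930900
step 5 [2.5y] bond c/2=1/25: DF=(278341/250000 − 1/25·(0.994200+0.954800+0.951000+0.930900))/(1+1/25) = 577/625 ≈ 0.923200
step 6 [3y] bond c/2=3/200: DF=(50149/50000 − 3/200·(0.994200+0.954800+0.951000+0.930900+0.923200))/(1+3/200) = 9179/10000 ≈ 0.917900
step 7 [3.5y] zero: DF = P = 4437/5000 ≈ 0.887400

1 1/2 4971/5000
2 1 2387/2500
3 3/2 951/1000
4 2 9309/10000
5 5/2 577/625
6 3 9179/10000
7 7/2 4437/5000
s(2y) = (1/(9309/10000) − 1)/(2) = 691/18618 ≈ 3.7115%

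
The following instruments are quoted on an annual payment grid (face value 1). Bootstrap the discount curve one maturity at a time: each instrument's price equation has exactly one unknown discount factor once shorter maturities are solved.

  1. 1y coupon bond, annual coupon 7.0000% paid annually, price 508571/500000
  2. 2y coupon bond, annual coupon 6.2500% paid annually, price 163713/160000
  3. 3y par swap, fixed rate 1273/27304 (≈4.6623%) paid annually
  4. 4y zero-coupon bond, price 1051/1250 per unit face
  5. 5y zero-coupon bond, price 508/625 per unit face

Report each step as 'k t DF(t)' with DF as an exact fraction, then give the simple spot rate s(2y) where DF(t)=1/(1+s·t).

step 1 [1y] bond c/1=7/100: DF=(508571/500000 − 7/100·(0))/(1+7/100) = 4753/5000 ≈ 0.950600
step 2 [2y] bond c/1=1/16: DF=(163713/160000 − 1/16·(0.950600))/(1+1/16) = 9071/10000 ≈ 0.907100
step 3 [3y] swap r/1=1273/27304: DF=(1 − 1273/27304·(0.950600+0.907100))/(1+1273/27304) = 8727/10000 ≈ 0.872700
step 4 [4y] zero: DF = P = 1051/1250 ≈ 0.840800
step 5 [5y] zero: DF = P = 508/625 ≈ 0.812800

1 1 4753/5000
2 2 9071/10000
3 3 8727/10000
4 4 1051/1250
5 5 508/625
s(2y) = (1/(9071/10000) − 1)/(2) = 929/18142 ≈ 5.1207%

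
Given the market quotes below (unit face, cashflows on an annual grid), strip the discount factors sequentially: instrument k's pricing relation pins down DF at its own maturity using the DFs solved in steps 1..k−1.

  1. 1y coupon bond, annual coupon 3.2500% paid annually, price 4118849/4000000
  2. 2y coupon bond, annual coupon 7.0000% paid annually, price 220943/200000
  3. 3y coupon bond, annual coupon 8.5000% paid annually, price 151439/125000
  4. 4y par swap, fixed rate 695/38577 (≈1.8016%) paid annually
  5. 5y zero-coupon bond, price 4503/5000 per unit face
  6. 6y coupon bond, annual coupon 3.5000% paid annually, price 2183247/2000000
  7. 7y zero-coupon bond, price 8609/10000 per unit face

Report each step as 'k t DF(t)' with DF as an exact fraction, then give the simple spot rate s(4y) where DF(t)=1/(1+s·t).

1 1 9973/10000
2 2 1209/1250
3 3 9627/10000
4 4 1861/2000
5 5 4503/5000
6 6 4469/5000
7 7 8609/10000
s(4y) = (1/(1861/2000) − 1)/(4) = 139/7444 ≈ 1.8673%

step 1 [1y] bond c/1=13/400: DF=(4118849/4000000 − 13/400·(0))/(1+13/400) = 9973/10000 ≈ 0.997300
step 2 [2y] bond c/1=7/100: DF=(220943/200000 − 7/100·(0.997300))/(1+7/100) = 1209/1250 ≈ 0.967200
step 3 [3y] bond c/1=17/200: DF=(151439/125000 − 17/200·(0.997300+0.967200))/(1+17/200) = 9627/10000 ≈ 0.962700
step 4 [4y] swap r/1=695/38577: DF=(1 − 695/38577·(0.997300+0.967200+0.962700))/(1+695/38577) = 1861/2000 ≈ 0.930500
step 5 [5y] zero: DF = P = 4503/5000 ≈ 0.900600
step 6 [6y] bond c/1=7/200: DF=(2183247/2000000 − 7/200·(0.997300+0.967200+0.962700+0.930500+0.900600))/(1+7/200) = 4469/5000 ≈ 0.893800
step 7 [7y] zero: DF = P = 8609/10000 ≈ 0.860900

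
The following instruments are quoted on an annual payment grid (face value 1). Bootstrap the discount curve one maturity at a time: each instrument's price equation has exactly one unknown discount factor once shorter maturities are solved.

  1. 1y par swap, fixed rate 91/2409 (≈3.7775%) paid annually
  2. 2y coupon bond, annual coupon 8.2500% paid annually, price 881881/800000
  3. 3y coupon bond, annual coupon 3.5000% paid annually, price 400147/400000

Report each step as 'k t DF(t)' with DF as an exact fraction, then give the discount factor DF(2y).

1 1 2409/2500
2 2 9449/10000
3 3 451/500
DF(2y) = 9449/10000 ≈ 0.944900

step 1 [1y] swap r/1=91/2409: DF=(1 − 91/2409·(0))/(1+91/2409) = 2409/2500 ≈ 0.963600
step 2 [2y] bond c/1=33/400: DF=(881881/800000 − 33/400·(0.963600))/(1+33/400) = 9449/10000 ≈ 0.944900
step 3 [3y] bond c/1=7/200: DF=(400147/400000 − 7/200·(0.963600+0.944900))/(1+7/200) = 451/500 ≈ 0.902000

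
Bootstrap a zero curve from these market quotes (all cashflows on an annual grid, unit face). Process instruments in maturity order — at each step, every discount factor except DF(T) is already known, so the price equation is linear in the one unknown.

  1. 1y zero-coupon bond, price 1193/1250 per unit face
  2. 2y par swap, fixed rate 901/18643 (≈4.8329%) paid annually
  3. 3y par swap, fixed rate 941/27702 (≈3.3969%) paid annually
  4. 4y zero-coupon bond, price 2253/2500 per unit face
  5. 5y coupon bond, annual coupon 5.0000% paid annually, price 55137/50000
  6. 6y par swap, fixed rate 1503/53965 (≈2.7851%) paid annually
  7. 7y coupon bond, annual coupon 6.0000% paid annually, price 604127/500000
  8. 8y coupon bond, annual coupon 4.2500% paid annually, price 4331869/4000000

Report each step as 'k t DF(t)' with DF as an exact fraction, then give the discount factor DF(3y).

step 1 [1y] zero: DF = P = 1193/1250 ≈ 0.954400
step 2 [2y] swap r/1=901/18643: DF=(1 − 901/18643·(0.954400))/(1+901/18643) = 9099/10000 ≈ 0.909900
step 3 [3y] swap r/1=941/27702: DF=(1 − 941/27702·(0.954400+0.909900))/(1+941/27702) = 9059/10000 ≈ 0.905900
step 4 [4y] zero: DF = P = 2253/2500 ≈ 0.901200
step 5 [5y] bond c/1=1/20: DF=(55137/50000 − 1/20·(0.954400+0.909900+0.905900+0.901200))/(1+1/20) = 4377/5000 ≈ 0.875400
step 6 [6y] swap r/1=1503/53965: DF=(1 − 1503/53965·(0.954400+0.909900+0.905900+0.901200+0.875400))/(1+1503/53965) = 8497/10000 ≈ 0.849700
step 7 [7y] bond c/1=3/50: DF=(604127/500000 − 3/50·(0.954400+0.909900+0.905900+0.901200+0.875400+0.849700))/(1+3/50) = 1043/1250 ≈ 0.834400
step 8 [8y] bond c/1=17/400: DF=(4331869/4000000 − 17/400·(0.954400+0.909900+0.905900+0.901200+0.875400+0.849700+0.834400))/(1+17/400) = 981/1250 ≈ 0.784800

1 1 1193/1250
2 2 9099/10000
3 3 9059/10000
4 4 2253/2500
5 5 4377/5000
6 6 8497/10000
7 7 1043/1250
8 8 981/1250
DF(3y) = 9059/10000 ≈ 0.905900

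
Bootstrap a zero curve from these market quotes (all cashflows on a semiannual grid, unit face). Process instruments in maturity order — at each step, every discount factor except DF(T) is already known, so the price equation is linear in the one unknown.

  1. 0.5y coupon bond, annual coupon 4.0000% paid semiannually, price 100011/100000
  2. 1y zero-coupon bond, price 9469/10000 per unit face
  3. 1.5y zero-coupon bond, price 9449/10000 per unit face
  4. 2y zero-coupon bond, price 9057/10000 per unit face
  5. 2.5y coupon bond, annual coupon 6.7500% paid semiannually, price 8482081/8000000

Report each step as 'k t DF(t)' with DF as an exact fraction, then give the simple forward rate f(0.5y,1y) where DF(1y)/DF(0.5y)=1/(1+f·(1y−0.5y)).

1 1/2 1961/2000
2 1 9469/10000
3 3/2 9449/10000
4 2 9057/10000
5 5/2 9023/10000
f(0.5y,1y) = ((1961/2000)/(9469/10000) − 1)/(1/2) = 672/9469 ≈ 7.0968%

step 1 [0.5y] bond c/2=1/50: DF=(100011/100000 − 1/50·(0))/(1+1/50) = 1961/2000 ≈ 0.980500
step 2 [1y] zero: DF = P = 9469/10000 ≈ 0.946900
step 3 [1.5y] zero: DF = P = 9449/10000 ≈ 0.944900
step 4 [2y] zero: DF = P = 9057/10000 ≈ 0.905700
step 5 [2.5y] bond c/2=27/800: DF=(8482081/8000000 − 27/800·(0.980500+0.946900+0.944900+0.905700))/(1+27/800) = 9023/10000 ≈ 0.902300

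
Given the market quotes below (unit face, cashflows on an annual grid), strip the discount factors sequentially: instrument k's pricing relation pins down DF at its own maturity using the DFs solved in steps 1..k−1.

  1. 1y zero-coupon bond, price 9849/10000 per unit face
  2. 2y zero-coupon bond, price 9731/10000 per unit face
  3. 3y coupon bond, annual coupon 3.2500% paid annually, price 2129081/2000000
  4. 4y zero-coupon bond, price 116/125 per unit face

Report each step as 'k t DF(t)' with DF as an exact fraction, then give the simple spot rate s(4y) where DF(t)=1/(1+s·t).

1 1 9849/10000
2 2 9731/10000
3 3 4847/5000
4 4 116/125
s(4y) = (1/(116/125) − 1)/(4) = 9/464 ≈ 1.9397%

step 1 [1y] zero: DF = P = 9849/10000 ≈ 0.984900
step 2 [2y] zero: DF = P = 9731/10000 ≈ 0.973100
step 3 [3y] bond c/1=13/400: DF=(2129081/2000000 − 13/400·(0.984900+0.973100))/(1+13/400) = 4847/5000 ≈ 0.969400
step 4 [4y] zero: DF = P = 116/125 ≈ 0.928000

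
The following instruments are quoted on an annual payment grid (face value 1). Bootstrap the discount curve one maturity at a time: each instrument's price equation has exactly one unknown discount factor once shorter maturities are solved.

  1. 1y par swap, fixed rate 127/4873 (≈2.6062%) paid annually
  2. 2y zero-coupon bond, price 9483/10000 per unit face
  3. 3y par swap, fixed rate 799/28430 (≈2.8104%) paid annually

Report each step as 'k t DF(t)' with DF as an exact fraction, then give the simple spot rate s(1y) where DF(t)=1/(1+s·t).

1 1 4873/5000
2 2 9483/10000
3 3 9201/10000
s(1y) = (1/(4873/5000) − 1)/(1) = 127/4873 ≈ 2.6062%

step 1 [1y] swap r/1=127/4873: DF=(1 − 127/4873·(0))/(1+127/4873) = 4873/5000 ≈ 0.974600
step 2 [2y] zero: DF = P = 9483/10000 ≈ 0.948300
step 3 [3y] swap r/1=799/28430: DF=(1 − 799/28430·(0.974600+0.948300))/(1+799/28430) = 9201/10000 ≈ 0.920100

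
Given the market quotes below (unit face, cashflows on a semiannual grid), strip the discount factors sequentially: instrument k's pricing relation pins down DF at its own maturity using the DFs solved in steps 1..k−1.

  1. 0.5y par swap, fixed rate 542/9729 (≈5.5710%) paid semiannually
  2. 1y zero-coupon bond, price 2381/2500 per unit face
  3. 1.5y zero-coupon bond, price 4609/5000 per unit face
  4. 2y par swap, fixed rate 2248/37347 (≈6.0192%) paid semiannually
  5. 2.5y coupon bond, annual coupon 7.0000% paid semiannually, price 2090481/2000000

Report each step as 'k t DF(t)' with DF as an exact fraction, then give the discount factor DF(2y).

step 1 [0.5y] swap r/2=271/9729: DF=(1 − 271/9729·(0))/(1+271/9729) = 9729/10000 ≈ 0.972900
step 2 [1y] zero: DF = P = 2381/2500 ≈ 0.952400
step 3 [1.5y] zero: DF = P = 4609/5000 ≈ 0.921800
step 4 [2y] swap r/2=1124/37347: DF=(1 − 1124/37347·(0.972900+0.952400+0.921800))/(1+1124/37347) = 2219/2500 ≈ 0.887600
step 5 [2.5y] bond c/2=7/200: DF=(2090481/2000000 − 7/200·(0.972900+0.952400+0.921800+0.887600))/(1+7/200) = 2209/2500 ≈ 0.883600

1 1/2 9729/10000
2 1 2381/2500
3 3/2 4609/5000
4 2 2219/2500
5 5/2 2209/2500
DF(2y) = 2219/2500 ≈ 0.887600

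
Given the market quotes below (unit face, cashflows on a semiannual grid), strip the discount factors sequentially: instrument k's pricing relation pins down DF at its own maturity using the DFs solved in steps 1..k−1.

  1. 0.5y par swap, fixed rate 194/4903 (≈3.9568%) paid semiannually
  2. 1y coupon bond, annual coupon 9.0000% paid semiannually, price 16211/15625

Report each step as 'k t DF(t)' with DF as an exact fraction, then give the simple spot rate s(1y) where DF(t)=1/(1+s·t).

1 1/2 4903/5000
2 1 4753/5000
s(1y) = (1/(4753/5000) − 1)/(1) = 247/4753 ≈ 5.1967%

step 1 [0.5y] swap r/2=97/4903: DF=(1 − 97/4903·(0))/(1+97/4903) = 4903/5000 ≈ 0.980600
step 2 [1y] bond c/2=9/200: DF=(16211/15625 − 9/200·(0.980600))/(1+9/200) = 4753/5000 ≈ 0.950600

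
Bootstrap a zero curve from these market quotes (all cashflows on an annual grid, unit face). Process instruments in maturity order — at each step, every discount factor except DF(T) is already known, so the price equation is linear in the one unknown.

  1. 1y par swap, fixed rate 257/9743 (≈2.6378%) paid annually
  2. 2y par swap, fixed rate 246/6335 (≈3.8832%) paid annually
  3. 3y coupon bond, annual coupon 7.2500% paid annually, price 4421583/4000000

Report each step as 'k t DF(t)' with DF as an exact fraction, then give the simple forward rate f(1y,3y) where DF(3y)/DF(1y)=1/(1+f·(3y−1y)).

1 1 9743/10000
2 2 4631/5000
3 3 4511/5000
f(1y,3y) = ((9743/10000)/(4511/5000) − 1)/(2) = 721/18044 ≈ 3.9958%

step 1 [1y] swap r/1=257/9743: DF=(1 − 257/9743·(0))/(1+257/9743) = 9743/10000 ≈ 0.974300
step 2 [2y] swap r/1=246/6335: DF=(1 − 246/6335·(0.974300))/(1+246/6335) = 4631/5000 ≈ 0.926200
step 3 [3y] bond c/1=29/400: DF=(4421583/4000000 − 29/400·(0.974300+0.926200))/(1+29/400) = 4511/5000 ≈ 0.902200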